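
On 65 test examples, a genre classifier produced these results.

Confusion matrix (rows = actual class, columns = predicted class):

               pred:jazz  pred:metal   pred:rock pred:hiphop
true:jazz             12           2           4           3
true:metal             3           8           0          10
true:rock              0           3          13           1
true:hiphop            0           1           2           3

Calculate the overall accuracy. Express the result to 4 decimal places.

Accuracy = trace / total = (12+8+13+3=36) / 65 = 36/65 = 0.5538

0.5538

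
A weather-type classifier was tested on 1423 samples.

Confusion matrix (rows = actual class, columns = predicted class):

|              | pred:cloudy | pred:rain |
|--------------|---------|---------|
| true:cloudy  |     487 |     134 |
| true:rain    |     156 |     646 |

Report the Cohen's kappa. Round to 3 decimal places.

0.587

Observed agreement pₒ = trace/N = 1133/1423 = 0.7962
Expected agreement pₑ = Σ (rowᵢ·colᵢ)/N² = (621·643 + 802·780)/1423² = 0.5061
κ = (pₒ − pₑ)/(1 − pₑ) = (0.7962 − 0.5061)/(1 − 0.5061) = 0.587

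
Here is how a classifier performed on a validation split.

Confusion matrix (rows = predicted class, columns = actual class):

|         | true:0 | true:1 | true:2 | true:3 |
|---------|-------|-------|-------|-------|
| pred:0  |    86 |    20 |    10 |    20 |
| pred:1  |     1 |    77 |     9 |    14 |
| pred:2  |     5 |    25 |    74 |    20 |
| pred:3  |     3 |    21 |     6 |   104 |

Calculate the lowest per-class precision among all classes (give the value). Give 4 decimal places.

Per-class precision (TP/(TP+FP)):
  0: TP=86, FP=20+10+20=50 → 86/136 = 0.63235
  1: TP=77, FP=1+9+14=24 → 77/101 = 0.76238
  2: TP=74, FP=5+25+20=50 → 74/124 = 0.59677
  3: TP=104, FP=3+21+6=30 → 104/134 = 0.77612
Lowest is class '2' with precision = 0.5968.

0.5968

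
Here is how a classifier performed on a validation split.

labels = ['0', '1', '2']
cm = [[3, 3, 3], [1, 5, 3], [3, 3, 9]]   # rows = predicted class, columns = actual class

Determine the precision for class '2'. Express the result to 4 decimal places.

0.6000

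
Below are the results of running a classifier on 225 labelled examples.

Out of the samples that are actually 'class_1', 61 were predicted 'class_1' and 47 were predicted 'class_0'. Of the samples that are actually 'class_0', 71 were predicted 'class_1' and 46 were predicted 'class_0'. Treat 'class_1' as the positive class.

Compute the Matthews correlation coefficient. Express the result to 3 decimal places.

-0.043

MCC = (TP·TN − FP·FN) / √((TP+FP)(TP+FN)(TN+FP)(TN+FN))
Numerator = 61·46 − 71·47 = -531
Denominator = √(132·108·117·93) = √155119536 = 12454.6994
MCC = -531 / 12454.6994 = -0.043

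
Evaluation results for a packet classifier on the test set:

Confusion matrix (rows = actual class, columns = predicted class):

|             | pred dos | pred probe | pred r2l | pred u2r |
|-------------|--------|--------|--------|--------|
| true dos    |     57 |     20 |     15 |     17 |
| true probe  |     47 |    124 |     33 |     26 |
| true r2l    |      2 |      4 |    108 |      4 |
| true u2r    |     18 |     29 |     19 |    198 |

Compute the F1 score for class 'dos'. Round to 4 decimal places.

0.4893

Take TP from the diagonal, FP from the rest of the 'dos' prediction marginal, FN from the rest of the 'dos' actual marginal.
F1 score = 2·TP/(2·TP+FP+FN).
dos: TP=57, FP=47+2+18=67, FN=20+15+17=52 → 114/233 = 0.48927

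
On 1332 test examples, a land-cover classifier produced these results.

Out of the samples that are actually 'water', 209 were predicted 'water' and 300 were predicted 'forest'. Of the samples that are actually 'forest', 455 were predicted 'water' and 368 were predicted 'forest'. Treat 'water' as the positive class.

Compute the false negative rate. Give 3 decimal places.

0.589

FNR = FN/(FN+TP) = 300/(300+209) = 0.589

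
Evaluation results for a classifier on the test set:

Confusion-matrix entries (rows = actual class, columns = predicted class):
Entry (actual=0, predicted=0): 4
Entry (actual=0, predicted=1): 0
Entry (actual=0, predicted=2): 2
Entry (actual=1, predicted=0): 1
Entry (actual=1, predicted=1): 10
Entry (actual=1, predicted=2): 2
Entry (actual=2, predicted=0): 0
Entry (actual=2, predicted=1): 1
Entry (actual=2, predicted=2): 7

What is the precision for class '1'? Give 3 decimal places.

0.909

Take TP from the diagonal, FP from the rest of the '1' prediction marginal, FN from the rest of the '1' actual marginal.
precision = TP/(TP+FP).
1: TP=10, FP=0+1=1 → 10/11 = 0.9091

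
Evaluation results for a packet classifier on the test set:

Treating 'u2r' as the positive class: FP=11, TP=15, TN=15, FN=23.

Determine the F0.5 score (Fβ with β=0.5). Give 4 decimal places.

Fβ = (1+β²)·TP / ((1+β²)·TP + β²·FN + FP), with β²=1/4
= 1.25·15 / (1.25·15 + 0.25·23 + 11) = 0.5282

0.5282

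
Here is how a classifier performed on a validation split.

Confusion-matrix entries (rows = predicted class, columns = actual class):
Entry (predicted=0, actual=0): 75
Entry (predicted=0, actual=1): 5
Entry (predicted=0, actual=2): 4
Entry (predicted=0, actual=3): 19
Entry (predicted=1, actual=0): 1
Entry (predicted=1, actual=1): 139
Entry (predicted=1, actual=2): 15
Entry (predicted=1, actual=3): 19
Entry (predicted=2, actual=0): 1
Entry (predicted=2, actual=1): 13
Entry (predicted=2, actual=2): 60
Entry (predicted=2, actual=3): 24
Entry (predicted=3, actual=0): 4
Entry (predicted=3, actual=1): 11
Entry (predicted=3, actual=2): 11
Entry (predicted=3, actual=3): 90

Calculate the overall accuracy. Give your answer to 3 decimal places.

0.741

Accuracy = trace / total = (75+139+60+90=364) / 491 = 364/491 = 0.741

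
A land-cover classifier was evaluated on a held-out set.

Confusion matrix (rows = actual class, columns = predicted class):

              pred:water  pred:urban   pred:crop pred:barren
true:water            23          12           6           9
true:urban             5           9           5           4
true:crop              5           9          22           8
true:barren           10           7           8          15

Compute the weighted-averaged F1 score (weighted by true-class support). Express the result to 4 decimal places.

0.4471

Per-class F1 score (2·TP/(2·TP+FP+FN)):
  water: TP=23, FP=5+5+10=20, FN=12+6+9=27 → 46/93 = 0.49462
  urban: TP=9, FP=12+9+7=28, FN=5+5+4=14 → 18/60 = 0.30000
  crop: TP=22, FP=6+5+8=19, FN=5+9+8=22 → 44/85 = 0.51765
  barren: TP=15, FP=9+4+8=21, FN=10+7+8=25 → 30/76 = 0.39474
Weighted-F1 score = Σ (supportᵢ/N)·F1 scoreᵢ with N=157: (50/157)·0.49462 + (23/157)·0.30000 + (44/157)·0.51765 + (40/157)·0.39474 = 0.4471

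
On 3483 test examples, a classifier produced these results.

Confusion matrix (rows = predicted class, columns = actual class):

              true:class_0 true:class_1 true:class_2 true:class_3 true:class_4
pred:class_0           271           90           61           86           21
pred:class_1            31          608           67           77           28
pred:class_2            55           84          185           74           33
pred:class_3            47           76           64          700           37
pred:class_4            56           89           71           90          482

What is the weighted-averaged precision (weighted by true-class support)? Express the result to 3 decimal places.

0.656

Per-class precision (TP/(TP+FP)):
  class_0: TP=271, FP=90+61+86+21=258 → 271/529 = 0.5123
  class_1: TP=608, FP=31+67+77+28=203 → 608/811 = 0.7497
  class_2: TP=185, FP=55+84+74+33=246 → 185/431 = 0.4292
  class_3: TP=700, FP=47+76+64+37=224 → 700/924 = 0.7576
  class_4: TP=482, FP=56+89+71+90=306 → 482/788 = 0.6117
Weighted-precision = Σ (supportᵢ/N)·precisionᵢ with N=3483: (460/3483)·0.5123 + (947/3483)·0.7497 + (448/3483)·0.4292 + (1027/3483)·0.7576 + (601/3483)·0.6117 = 0.656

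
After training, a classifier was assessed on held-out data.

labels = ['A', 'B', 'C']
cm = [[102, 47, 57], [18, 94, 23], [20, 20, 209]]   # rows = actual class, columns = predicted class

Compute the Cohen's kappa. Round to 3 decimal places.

0.516

Observed agreement pₒ = trace/N = 405/590 = 0.6864
Expected agreement pₑ = Σ (rowᵢ·colᵢ)/N² = (206·140 + 135·161 + 249·289)/590² = 0.3520
κ = (pₒ − pₑ)/(1 − pₑ) = (0.6864 − 0.3520)/(1 − 0.3520) = 0.516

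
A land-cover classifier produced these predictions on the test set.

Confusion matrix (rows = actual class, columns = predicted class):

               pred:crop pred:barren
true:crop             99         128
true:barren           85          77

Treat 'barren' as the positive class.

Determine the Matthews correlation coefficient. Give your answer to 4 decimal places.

MCC = (TP·TN − FP·FN) / √((TP+FP)(TP+FN)(TN+FP)(TN+FN))
Numerator = 77·99 − 128·85 = -3257
Denominator = √(205·162·227·184) = √1387115280 = 37243.9966
MCC = -3257 / 37243.9966 = -0.0875

-0.0875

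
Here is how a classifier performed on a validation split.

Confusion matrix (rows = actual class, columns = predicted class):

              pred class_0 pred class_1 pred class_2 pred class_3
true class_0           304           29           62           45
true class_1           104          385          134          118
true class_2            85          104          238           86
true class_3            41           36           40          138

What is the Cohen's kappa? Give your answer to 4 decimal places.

Observed agreement pₒ = trace/N = 1065/1949 = 0.54643
Expected agreement pₑ = Σ (rowᵢ·colᵢ)/N² = (440·534 + 741·554 + 513·474 + 255·387)/1949² = 0.25992
κ = (pₒ − pₑ)/(1 − pₑ) = (0.54643 − 0.25992)/(1 − 0.25992) = 0.3871

0.3871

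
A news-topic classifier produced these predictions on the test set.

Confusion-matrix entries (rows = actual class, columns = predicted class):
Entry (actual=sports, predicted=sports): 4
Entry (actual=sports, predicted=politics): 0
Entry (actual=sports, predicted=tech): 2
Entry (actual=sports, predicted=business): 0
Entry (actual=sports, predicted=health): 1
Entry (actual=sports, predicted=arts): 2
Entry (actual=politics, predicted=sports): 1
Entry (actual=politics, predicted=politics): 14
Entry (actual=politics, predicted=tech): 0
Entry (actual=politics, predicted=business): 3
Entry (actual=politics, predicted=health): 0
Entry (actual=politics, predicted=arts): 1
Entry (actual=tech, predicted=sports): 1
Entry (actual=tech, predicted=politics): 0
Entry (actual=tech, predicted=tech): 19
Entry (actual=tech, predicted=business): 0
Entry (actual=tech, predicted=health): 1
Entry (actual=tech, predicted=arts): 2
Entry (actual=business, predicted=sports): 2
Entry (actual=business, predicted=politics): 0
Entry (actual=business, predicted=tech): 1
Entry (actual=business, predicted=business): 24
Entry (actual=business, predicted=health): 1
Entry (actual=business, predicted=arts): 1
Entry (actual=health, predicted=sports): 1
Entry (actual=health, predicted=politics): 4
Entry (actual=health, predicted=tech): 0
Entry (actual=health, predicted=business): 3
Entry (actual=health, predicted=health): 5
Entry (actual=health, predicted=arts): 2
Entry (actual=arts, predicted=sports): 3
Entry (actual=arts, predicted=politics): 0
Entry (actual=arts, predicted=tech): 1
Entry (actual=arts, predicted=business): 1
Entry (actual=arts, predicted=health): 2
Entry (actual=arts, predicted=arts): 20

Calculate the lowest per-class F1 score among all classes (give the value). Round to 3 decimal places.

0.381

Per-class F1 score (2·TP/(2·TP+FP+FN)):
  sports: TP=4, FP=1+1+2+1+3=8, FN=0+2+0+1+2=5 → 8/21 = 0.3810
  politics: TP=14, FP=0+0+0+4+0=4, FN=1+0+3+0+1=5 → 28/37 = 0.7568
  tech: TP=19, FP=2+0+1+0+1=4, FN=1+0+0+1+2=4 → 38/46 = 0.8261
  business: TP=24, FP=0+3+0+3+1=7, FN=2+0+1+1+1=5 → 48/60 = 0.8000
  health: TP=5, FP=1+0+1+1+2=5, FN=1+4+0+3+2=10 → 10/25 = 0.4000
  arts: TP=20, FP=2+1+2+1+2=8, FN=3+0+1+1+2=7 → 40/55 = 0.7273
Lowest is class 'sports' with F1 score = 0.381.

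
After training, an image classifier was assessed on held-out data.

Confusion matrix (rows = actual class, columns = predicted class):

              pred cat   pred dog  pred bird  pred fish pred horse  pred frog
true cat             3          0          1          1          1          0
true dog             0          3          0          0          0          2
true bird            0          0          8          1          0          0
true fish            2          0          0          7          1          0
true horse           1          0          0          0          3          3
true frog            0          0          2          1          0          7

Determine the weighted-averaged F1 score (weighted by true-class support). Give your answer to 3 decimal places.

0.656

Per-class F1 score (2·TP/(2·TP+FP+FN)):
  cat: TP=3, FP=0+0+2+1+0=3, FN=0+1+1+1+0=3 → 6/12 = 0.5000
  dog: TP=3, FP=0+0+0+0+0=0, FN=0+0+0+0+2=2 → 6/8 = 0.7500
  bird: TP=8, FP=1+0+0+0+2=3, FN=0+0+1+0+0=1 → 16/20 = 0.8000
  fish: TP=7, FP=1+0+1+0+1=3, FN=2+0+0+1+0=3 → 14/20 = 0.7000
  horse: TP=3, FP=1+0+0+1+0=2, FN=1+0+0+0+3=4 → 6/12 = 0.5000
  frog: TP=7, FP=0+2+0+0+3=5, FN=0+0+2+1+0=3 → 14/22 = 0.6364
Weighted-F1 score = Σ (supportᵢ/N)·F1 scoreᵢ with N=47: (6/47)·0.5000 + (5/47)·0.7500 + (9/47)·0.8000 + (10/47)·0.7000 + (7/47)·0.5000 + (10/47)·0.6364 = 0.656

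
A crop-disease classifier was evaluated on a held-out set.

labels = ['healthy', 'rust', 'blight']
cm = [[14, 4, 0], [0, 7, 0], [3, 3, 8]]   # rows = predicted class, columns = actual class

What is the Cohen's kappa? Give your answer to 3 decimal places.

0.612

Observed agreement pₒ = trace/N = 29/39 = 0.7436
Expected agreement pₑ = Σ (rowᵢ·colᵢ)/N² = (17·18 + 14·7 + 8·14)/39² = 0.3393
κ = (pₒ − pₑ)/(1 − pₑ) = (0.7436 − 0.3393)/(1 − 0.3393) = 0.612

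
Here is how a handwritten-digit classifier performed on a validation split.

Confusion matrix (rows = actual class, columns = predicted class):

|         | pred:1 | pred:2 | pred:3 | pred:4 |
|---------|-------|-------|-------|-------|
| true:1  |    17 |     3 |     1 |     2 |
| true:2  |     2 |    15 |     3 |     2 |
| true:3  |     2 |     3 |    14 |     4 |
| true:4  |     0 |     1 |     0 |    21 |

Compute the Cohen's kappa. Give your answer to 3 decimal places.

0.660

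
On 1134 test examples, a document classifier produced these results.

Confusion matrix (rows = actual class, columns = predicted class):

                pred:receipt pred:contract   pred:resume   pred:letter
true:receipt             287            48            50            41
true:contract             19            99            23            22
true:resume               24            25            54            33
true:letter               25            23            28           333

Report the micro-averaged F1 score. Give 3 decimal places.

Micro-averaging pools counts across classes: ΣTP=773, ΣFP=361, ΣFN=361.
Micro-F1 score = 2·TP/(2·TP+FP+FN) on pooled counts = 0.682 (equals overall accuracy in single-label multiclass).

0.682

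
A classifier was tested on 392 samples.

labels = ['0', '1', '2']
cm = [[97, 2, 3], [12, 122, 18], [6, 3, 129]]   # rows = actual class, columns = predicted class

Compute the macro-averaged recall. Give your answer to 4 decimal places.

Per-class recall (TP/(TP+FN)):
  0: TP=97, FN=2+3=5 → 97/102 = 0.95098
  1: TP=122, FN=12+18=30 → 122/152 = 0.80263
  2: TP=129, FN=6+3=9 → 129/138 = 0.93478
Macro-recall = mean = (0.95098 + 0.80263 + 0.93478) / 3 = 0.8961

0.8961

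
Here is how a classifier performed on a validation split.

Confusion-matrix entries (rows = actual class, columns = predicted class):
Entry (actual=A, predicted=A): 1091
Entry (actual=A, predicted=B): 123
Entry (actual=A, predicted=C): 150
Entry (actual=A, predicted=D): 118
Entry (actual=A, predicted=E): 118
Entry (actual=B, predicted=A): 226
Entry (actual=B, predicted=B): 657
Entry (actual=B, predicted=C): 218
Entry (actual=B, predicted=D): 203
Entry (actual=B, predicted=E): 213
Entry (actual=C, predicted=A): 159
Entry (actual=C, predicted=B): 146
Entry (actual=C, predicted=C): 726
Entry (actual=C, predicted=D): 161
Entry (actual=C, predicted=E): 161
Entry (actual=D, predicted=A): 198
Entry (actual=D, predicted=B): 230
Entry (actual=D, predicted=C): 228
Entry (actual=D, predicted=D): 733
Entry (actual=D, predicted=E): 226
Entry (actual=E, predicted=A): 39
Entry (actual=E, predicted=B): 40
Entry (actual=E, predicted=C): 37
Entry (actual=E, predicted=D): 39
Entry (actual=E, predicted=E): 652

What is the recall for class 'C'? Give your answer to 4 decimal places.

One-vs-rest for 'C': TP = diagonal; FP = other classes predicted 'C'; FN = 'C' predicted as other.
recall = TP/(TP+FN).
C: TP=726, FN=159+146+161+161=627 → 726/1353 = 0.53659

0.5366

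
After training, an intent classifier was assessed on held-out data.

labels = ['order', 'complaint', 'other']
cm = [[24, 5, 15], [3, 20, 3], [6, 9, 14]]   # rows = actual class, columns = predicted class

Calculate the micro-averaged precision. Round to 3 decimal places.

0.586

Micro-averaging pools counts across classes: ΣTP=58, ΣFP=41, ΣFN=41.
Micro-precision = TP/(TP+FP) on pooled counts = 0.586 (equals overall accuracy in single-label multiclass).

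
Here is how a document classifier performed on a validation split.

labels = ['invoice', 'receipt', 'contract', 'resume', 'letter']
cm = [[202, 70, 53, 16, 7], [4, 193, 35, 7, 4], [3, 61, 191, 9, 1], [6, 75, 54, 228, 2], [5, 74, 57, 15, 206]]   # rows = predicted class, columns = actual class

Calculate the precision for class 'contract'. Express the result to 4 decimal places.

One-vs-rest for 'contract': TP = diagonal; FP = other classes predicted 'contract'; FN = 'contract' predicted as other.
precision = TP/(TP+FP).
contract: TP=191, FP=3+61+9+1=74 → 191/265 = 0.72075

0.7208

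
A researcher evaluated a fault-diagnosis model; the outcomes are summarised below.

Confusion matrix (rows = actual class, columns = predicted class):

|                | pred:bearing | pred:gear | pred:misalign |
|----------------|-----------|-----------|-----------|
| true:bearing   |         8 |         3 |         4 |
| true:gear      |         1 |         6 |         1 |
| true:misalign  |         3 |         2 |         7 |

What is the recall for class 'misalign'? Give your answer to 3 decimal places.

One-vs-rest for 'misalign': TP = diagonal; FP = other classes predicted 'misalign'; FN = 'misalign' predicted as other.
recall = TP/(TP+FN).
misalign: TP=7, FN=3+2=5 → 7/12 = 0.5833

0.583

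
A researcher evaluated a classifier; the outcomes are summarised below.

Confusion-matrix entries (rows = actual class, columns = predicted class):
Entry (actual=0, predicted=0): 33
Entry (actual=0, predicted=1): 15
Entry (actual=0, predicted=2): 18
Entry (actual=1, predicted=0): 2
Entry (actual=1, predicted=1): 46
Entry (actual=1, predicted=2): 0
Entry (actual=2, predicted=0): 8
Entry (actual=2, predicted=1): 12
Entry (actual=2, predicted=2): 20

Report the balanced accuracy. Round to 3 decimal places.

0.653

Balanced accuracy = mean of per-class recall.
  0: recall = 33/66 = 0.5000
  1: recall = 46/48 = 0.9583
  2: recall = 20/40 = 0.5000
Mean = (0.5000 + 0.9583 + 0.5000) / 3 = 0.653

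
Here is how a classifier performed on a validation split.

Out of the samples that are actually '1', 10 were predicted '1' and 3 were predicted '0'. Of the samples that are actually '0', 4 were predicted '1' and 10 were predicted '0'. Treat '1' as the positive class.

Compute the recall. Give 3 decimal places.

0.769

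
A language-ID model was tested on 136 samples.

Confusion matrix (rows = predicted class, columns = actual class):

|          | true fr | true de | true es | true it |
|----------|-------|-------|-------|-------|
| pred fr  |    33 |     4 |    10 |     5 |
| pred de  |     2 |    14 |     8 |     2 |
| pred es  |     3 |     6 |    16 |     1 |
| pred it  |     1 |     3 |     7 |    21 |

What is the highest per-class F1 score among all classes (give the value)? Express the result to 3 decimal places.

0.725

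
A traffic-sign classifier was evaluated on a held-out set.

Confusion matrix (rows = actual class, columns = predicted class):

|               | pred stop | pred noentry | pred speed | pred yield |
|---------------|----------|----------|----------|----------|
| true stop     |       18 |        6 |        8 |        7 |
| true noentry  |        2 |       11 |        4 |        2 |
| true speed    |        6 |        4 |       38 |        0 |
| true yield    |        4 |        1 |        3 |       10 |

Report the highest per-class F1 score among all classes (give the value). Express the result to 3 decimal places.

0.752

Per-class F1 score (2·TP/(2·TP+FP+FN)):
  stop: TP=18, FP=2+6+4=12, FN=6+8+7=21 → 36/69 = 0.5217
  noentry: TP=11, FP=6+4+1=11, FN=2+4+2=8 → 22/41 = 0.5366
  speed: TP=38, FP=8+4+3=15, FN=6+4+0=10 → 76/101 = 0.7525
  yield: TP=10, FP=7+2+0=9, FN=4+1+3=8 → 20/37 = 0.5405
Highest is class 'speed' with F1 score = 0.752.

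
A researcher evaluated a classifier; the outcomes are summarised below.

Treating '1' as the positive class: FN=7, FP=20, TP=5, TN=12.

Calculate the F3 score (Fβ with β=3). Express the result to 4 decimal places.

Fβ = (1+β²)·TP / ((1+β²)·TP + β²·FN + FP), with β²=9
= 10·5 / (10·5 + 9·7 + 20) = 0.3759

0.3759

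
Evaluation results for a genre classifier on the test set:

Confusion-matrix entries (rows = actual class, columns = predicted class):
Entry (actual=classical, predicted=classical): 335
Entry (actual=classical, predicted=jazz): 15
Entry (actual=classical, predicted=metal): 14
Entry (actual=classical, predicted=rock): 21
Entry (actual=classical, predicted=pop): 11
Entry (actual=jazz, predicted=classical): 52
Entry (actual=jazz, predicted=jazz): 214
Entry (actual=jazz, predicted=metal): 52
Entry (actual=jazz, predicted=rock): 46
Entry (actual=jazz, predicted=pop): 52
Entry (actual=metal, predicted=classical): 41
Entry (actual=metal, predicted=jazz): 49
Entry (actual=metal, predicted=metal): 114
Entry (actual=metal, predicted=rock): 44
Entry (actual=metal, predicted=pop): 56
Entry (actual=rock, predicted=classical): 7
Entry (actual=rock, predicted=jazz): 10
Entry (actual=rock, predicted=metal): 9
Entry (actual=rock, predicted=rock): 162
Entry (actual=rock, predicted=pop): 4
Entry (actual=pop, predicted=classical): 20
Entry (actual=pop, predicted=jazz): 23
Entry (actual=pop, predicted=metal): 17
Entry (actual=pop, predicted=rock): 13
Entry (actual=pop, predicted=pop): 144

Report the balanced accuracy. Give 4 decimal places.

Balanced accuracy = mean of per-class recall.
  classical: recall = 335/396 = 0.84596
  jazz: recall = 214/416 = 0.51442
  metal: recall = 114/304 = 0.37500
  rock: recall = 162/192 = 0.84375
  pop: recall = 144/217 = 0.66359
Mean = (0.84596 + 0.51442 + 0.37500 + 0.84375 + 0.66359) / 5 = 0.6485

0.6485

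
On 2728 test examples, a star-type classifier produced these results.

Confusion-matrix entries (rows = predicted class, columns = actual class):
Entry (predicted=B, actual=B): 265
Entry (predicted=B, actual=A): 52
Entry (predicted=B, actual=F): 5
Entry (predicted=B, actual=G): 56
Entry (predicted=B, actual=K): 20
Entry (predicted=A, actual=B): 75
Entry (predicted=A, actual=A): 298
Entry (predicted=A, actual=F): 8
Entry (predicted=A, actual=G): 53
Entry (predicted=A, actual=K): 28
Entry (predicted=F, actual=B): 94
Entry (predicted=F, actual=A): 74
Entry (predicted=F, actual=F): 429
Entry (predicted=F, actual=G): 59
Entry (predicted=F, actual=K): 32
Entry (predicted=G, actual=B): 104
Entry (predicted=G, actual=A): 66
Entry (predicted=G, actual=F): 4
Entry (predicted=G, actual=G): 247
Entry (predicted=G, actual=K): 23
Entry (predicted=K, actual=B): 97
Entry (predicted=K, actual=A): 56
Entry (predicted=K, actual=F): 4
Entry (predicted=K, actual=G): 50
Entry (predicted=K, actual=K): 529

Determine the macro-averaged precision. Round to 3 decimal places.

Per-class precision (TP/(TP+FP)):
  B: TP=265, FP=52+5+56+20=133 → 265/398 = 0.6658
  A: TP=298, FP=75+8+53+28=164 → 298/462 = 0.6450
  F: TP=429, FP=94+74+59+32=259 → 429/688 = 0.6235
  G: TP=247, FP=104+66+4+23=197 → 247/444 = 0.5563
  K: TP=529, FP=97+56+4+50=207 → 529/736 = 0.7188
Macro-precision = mean = (0.6658 + 0.6450 + 0.6235 + 0.5563 + 0.7188) / 5 = 0.642

0.642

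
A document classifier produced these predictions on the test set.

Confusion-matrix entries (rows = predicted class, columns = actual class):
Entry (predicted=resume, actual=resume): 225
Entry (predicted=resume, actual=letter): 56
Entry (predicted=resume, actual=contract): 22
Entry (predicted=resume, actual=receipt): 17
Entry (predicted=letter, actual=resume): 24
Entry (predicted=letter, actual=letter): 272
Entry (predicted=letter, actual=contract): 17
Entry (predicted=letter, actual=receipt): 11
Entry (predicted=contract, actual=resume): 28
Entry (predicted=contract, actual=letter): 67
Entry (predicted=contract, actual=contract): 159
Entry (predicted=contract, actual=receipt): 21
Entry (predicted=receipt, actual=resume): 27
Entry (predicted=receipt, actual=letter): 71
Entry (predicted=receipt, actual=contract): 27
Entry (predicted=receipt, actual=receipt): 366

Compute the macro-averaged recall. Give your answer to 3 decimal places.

0.728

Per-class recall (TP/(TP+FN)):
  resume: TP=225, FN=24+28+27=79 → 225/304 = 0.7401
  letter: TP=272, FN=56+67+71=194 → 272/466 = 0.5837
  contract: TP=159, FN=22+17+27=66 → 159/225 = 0.7067
  receipt: TP=366, FN=17+11+21=49 → 366/415 = 0.8819
Macro-recall = mean = (0.7401 + 0.5837 + 0.7067 + 0.8819) / 4 = 0.728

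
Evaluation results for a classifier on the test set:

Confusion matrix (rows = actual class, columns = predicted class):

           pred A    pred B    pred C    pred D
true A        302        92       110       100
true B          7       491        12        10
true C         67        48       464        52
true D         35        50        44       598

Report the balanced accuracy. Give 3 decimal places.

0.751

Balanced accuracy = mean of per-class recall.
  A: recall = 302/604 = 0.5000
  B: recall = 491/520 = 0.9442
  C: recall = 464/631 = 0.7353
  D: recall = 598/727 = 0.8226
Mean = (0.5000 + 0.9442 + 0.7353 + 0.8226) / 4 = 0.751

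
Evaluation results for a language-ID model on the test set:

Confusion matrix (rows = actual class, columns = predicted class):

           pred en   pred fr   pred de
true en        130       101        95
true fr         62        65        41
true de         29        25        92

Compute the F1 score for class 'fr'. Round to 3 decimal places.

Take TP from the diagonal, FP from the rest of the 'fr' prediction marginal, FN from the rest of the 'fr' actual marginal.
F1 score = 2·TP/(2·TP+FP+FN).
fr: TP=65, FP=101+25=126, FN=62+41=103 → 130/359 = 0.3621

0.362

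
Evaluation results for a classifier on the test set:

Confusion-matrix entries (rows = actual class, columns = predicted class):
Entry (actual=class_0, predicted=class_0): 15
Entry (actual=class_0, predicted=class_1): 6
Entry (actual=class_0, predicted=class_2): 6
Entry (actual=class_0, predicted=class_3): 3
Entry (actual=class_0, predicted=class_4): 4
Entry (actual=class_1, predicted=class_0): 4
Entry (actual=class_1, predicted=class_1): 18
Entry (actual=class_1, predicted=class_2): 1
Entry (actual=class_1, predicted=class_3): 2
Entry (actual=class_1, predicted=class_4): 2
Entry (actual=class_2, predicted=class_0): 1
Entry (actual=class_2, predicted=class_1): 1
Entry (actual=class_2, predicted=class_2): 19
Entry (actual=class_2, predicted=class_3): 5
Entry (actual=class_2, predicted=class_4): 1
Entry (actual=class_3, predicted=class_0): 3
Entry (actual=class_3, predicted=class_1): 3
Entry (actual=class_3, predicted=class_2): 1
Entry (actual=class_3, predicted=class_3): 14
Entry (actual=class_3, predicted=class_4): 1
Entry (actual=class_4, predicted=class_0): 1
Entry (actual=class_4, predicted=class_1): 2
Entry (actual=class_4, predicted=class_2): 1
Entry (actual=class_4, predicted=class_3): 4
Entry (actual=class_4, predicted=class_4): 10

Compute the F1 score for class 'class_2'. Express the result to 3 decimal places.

Treat 'class_2' as positive and all other classes as negative.
F1 score = 2·TP/(2·TP+FP+FN).
class_2: TP=19, FP=6+1+1+1=9, FN=1+1+5+1=8 → 38/55 = 0.6909

0.691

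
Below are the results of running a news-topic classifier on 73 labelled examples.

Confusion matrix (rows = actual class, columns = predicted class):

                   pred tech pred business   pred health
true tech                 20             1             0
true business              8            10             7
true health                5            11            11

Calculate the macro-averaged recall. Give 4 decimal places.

Per-class recall (TP/(TP+FN)):
  tech: TP=20, FN=1+0=1 → 20/21 = 0.95238
  business: TP=10, FN=8+7=15 → 10/25 = 0.40000
  health: TP=11, FN=5+11=16 → 11/27 = 0.40741
Macro-recall = mean = (0.95238 + 0.40000 + 0.40741) / 3 = 0.5866

0.5866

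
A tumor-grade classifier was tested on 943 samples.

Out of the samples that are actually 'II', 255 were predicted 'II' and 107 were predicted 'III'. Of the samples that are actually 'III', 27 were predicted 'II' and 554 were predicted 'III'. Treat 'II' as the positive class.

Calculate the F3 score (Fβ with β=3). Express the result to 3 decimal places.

0.720

Fβ = (1+β²)·TP / ((1+β²)·TP + β²·FN + FP), with β²=9
= 10·255 / (10·255 + 9·107 + 27) = 0.720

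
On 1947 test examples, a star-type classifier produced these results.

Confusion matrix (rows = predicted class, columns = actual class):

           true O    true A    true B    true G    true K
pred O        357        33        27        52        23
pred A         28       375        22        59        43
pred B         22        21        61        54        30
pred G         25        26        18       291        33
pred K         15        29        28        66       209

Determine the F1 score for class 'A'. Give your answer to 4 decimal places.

0.7418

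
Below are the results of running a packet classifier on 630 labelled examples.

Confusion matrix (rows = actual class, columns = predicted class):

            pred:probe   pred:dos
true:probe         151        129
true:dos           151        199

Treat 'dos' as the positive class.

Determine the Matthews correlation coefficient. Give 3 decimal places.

0.107

MCC = (TP·TN − FP·FN) / √((TP+FP)(TP+FN)(TN+FP)(TN+FN))
Numerator = 199·151 − 129·151 = 10570
Denominator = √(328·350·280·302) = √9707488000 = 98526.5852
MCC = 10570 / 98526.5852 = 0.107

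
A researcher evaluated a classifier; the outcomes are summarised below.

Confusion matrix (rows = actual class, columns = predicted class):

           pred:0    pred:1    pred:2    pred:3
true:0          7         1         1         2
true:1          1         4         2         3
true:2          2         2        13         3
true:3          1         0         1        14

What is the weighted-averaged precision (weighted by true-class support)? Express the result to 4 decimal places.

Per-class precision (TP/(TP+FP)):
  0: TP=7, FP=1+2+1=4 → 7/11 = 0.63636
  1: TP=4, FP=1+2+0=3 → 4/7 = 0.57143
  2: TP=13, FP=1+2+1=4 → 13/17 = 0.76471
  3: TP=14, FP=2+3+3=8 → 14/22 = 0.63636
Weighted-precision = Σ (supportᵢ/N)·precisionᵢ with N=57: (11/57)·0.63636 + (10/57)·0.57143 + (20/57)·0.76471 + (16/57)·0.63636 = 0.6700

0.6700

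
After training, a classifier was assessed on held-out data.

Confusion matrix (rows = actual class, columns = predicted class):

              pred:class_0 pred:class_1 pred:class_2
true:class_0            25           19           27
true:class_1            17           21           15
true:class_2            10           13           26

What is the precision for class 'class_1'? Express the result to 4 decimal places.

Take TP from the diagonal, FP from the rest of the 'class_1' prediction marginal, FN from the rest of the 'class_1' actual marginal.
precision = TP/(TP+FP).
class_1: TP=21, FP=19+13=32 → 21/53 = 0.39623

0.3962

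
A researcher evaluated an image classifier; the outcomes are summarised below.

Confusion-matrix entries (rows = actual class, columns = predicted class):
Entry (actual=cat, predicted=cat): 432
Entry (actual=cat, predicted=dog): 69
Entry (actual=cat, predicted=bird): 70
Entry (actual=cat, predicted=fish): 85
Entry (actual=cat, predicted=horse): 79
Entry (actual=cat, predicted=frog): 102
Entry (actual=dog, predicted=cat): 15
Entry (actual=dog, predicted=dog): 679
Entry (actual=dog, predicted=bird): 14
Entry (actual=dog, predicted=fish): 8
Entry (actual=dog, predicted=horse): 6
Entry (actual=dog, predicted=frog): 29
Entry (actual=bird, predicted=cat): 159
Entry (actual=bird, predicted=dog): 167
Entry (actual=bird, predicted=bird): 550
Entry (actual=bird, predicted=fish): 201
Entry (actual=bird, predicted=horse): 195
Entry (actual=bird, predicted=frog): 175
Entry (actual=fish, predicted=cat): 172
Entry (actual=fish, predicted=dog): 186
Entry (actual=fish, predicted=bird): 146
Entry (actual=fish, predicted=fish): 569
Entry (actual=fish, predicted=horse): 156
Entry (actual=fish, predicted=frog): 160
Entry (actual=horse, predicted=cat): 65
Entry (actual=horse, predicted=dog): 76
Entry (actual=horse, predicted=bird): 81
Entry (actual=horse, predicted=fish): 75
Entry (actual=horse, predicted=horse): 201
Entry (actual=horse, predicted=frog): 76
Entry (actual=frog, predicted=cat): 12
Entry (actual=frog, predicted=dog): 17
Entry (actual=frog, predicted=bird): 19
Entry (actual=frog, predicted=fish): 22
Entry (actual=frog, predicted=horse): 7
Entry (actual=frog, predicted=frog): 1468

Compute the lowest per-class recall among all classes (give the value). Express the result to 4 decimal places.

0.3502

Per-class recall (TP/(TP+FN)):
  cat: TP=432, FN=69+70+85+79+102=405 → 432/837 = 0.51613
  dog: TP=679, FN=15+14+8+6+29=72 → 679/751 = 0.90413
  bird: TP=550, FN=159+167+201+195+175=897 → 550/1447 = 0.38010
  fish: TP=569, FN=172+186+146+156+160=820 → 569/1389 = 0.40965
  horse: TP=201, FN=65+76+81+75+76=373 → 201/574 = 0.35017
  frog: TP=1468, FN=12+17+19+22+7=77 → 1468/1545 = 0.95016
Lowest is class 'horse' with recall = 0.3502.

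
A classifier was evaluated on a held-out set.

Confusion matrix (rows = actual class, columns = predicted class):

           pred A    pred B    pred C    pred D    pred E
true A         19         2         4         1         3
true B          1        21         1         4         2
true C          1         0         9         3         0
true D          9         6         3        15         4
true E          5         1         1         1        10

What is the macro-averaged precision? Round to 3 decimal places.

0.579

Per-class precision (TP/(TP+FP)):
  A: TP=19, FP=1+1+9+5=16 → 19/35 = 0.5429
  B: TP=21, FP=2+0+6+1=9 → 21/30 = 0.7000
  C: TP=9, FP=4+1+3+1=9 → 9/18 = 0.5000
  D: TP=15, FP=1+4+3+1=9 → 15/24 = 0.6250
  E: TP=10, FP=3+2+0+4=9 → 10/19 = 0.5263
Macro-precision = mean = (0.5429 + 0.7000 + 0.5000 + 0.6250 + 0.5263) / 5 = 0.579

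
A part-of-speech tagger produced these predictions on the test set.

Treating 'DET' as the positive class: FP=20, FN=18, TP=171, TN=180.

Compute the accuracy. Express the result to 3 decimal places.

0.902

Accuracy = (TP+TN)/N = (171+180)/389 = 0.902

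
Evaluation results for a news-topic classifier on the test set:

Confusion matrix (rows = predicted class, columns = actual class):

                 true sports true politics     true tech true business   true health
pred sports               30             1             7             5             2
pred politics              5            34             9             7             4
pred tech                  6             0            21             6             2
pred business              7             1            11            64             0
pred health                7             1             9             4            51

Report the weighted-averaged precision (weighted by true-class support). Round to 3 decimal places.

Per-class precision (TP/(TP+FP)):
  sports: TP=30, FP=1+7+5+2=15 → 30/45 = 0.6667
  politics: TP=34, FP=5+9+7+4=25 → 34/59 = 0.5763
  tech: TP=21, FP=6+0+6+2=14 → 21/35 = 0.6000
  business: TP=64, FP=7+1+11+0=19 → 64/83 = 0.7711
  health: TP=51, FP=7+1+9+4=21 → 51/72 = 0.7083
Weighted-precision = Σ (supportᵢ/N)·precisionᵢ with N=294: (55/294)·0.6667 + (37/294)·0.5763 + (57/294)·0.6000 + (86/294)·0.7711 + (59/294)·0.7083 = 0.681

0.681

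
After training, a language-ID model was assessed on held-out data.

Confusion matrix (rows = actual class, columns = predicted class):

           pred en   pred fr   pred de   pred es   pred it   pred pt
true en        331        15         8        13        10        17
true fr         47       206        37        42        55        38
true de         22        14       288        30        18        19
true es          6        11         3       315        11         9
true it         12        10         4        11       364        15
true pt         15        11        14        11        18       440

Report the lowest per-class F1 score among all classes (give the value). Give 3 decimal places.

0.595

Per-class F1 score (2·TP/(2·TP+FP+FN)):
  en: TP=331, FP=47+22+6+12+15=102, FN=15+8+13+10+17=63 → 662/827 = 0.8005
  fr: TP=206, FP=15+14+11+10+11=61, FN=47+37+42+55+38=219 → 412/692 = 0.5954
  de: TP=288, FP=8+37+3+4+14=66, FN=22+14+30+18+19=103 → 576/745 = 0.7732
  es: TP=315, FP=13+42+30+11+11=107, FN=6+11+3+11+9=40 → 630/777 = 0.8108
  it: TP=364, FP=10+55+18+11+18=112, FN=12+10+4+11+15=52 → 728/892 = 0.8161
  pt: TP=440, FP=17+38+19+9+15=98, FN=15+11+14+11+18=69 → 880/1047 = 0.8405
Lowest is class 'fr' with F1 score = 0.595.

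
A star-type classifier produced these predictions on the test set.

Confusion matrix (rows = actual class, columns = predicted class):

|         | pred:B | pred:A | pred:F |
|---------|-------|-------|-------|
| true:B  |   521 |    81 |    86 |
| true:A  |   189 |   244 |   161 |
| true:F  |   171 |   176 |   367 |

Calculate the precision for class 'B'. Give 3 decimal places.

0.591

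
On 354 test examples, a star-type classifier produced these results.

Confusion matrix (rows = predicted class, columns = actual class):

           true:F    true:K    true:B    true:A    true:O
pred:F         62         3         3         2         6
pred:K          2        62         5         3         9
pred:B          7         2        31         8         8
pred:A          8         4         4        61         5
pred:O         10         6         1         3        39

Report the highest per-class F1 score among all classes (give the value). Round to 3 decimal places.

Per-class F1 score (2·TP/(2·TP+FP+FN)):
  F: TP=62, FP=3+3+2+6=14, FN=2+7+8+10=27 → 124/165 = 0.7515
  K: TP=62, FP=2+5+3+9=19, FN=3+2+4+6=15 → 124/158 = 0.7848
  B: TP=31, FP=7+2+8+8=25, FN=3+5+4+1=13 → 62/100 = 0.6200
  A: TP=61, FP=8+4+4+5=21, FN=2+3+8+3=16 → 122/159 = 0.7673
  O: TP=39, FP=10+6+1+3=20, FN=6+9+8+5=28 → 78/126 = 0.6190
Highest is class 'K' with F1 score = 0.785.

0.785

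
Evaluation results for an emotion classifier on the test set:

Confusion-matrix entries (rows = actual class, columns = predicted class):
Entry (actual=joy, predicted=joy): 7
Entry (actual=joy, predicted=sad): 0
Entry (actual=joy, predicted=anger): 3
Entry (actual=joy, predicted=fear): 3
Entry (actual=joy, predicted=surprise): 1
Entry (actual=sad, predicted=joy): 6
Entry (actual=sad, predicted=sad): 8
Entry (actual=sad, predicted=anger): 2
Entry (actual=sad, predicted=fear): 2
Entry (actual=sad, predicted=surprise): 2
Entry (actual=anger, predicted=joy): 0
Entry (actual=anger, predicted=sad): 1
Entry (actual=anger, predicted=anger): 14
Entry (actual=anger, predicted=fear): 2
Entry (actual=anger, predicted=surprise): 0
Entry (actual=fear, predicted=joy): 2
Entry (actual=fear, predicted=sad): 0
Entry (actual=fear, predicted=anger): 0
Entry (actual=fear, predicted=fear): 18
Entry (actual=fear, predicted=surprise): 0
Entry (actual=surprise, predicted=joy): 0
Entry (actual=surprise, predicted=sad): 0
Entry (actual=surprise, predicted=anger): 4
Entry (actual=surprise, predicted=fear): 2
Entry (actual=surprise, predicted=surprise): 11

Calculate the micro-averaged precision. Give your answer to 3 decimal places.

Micro-averaging pools counts across classes: ΣTP=58, ΣFP=30, ΣFN=30.
Micro-precision = TP/(TP+FP) on pooled counts = 0.659 (equals overall accuracy in single-label multiclass).

0.659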